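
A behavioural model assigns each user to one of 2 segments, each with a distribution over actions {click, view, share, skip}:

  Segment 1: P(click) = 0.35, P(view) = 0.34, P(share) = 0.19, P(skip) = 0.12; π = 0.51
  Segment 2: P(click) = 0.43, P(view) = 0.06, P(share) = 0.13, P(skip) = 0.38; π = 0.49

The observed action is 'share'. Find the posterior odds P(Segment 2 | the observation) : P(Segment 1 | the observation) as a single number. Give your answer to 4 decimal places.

0.6574

Since P(k|x) ∝ π_k f_k(x), the posterior odds are π_i f_i(x) / (π_j f_j(x)).
Categorical probabilities:
  L_1 = 0.19
  L_2 = 0.13
Posterior odds = (π_2·L_2) / (π_1·L_1) = (0.49·0.13) / (0.51·0.19) = 0.0637 / 0.0969 ≈ 0.6574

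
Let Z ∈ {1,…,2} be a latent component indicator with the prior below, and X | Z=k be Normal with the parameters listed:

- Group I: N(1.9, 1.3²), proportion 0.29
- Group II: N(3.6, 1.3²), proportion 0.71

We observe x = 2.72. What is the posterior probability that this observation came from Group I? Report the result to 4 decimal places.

0.2963

Posterior ∝ prior × likelihood, so P(k | x) ∝ π_k f_k(x); normalise over all components.
Component likelihoods at x = 2.72:
  L_I = 0.251519
  L_II = 0.244042
Weight by the priors:
  π_I·L_I = 0.29 × 0.251519 = 0.0729404
  π_II·L_II = 0.71 × 0.244042 = 0.17327
Normaliser: 0.0729404 + 0.17327 = 0.24621
P(Group I | data) ≈ 0.2963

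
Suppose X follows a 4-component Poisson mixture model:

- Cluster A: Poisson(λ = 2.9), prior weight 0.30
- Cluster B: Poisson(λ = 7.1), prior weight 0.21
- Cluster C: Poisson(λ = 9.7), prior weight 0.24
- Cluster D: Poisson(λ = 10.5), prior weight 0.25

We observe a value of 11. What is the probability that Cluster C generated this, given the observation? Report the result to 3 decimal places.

0.400

P(component k | x) = π_k·f_k(x) / marginal(x), where marginal(x) = Σ_j π_j·f_j(x).
Component likelihoods at x = 11:
  f_A = e^(−2.9)·2.9^11/11! = 0.000168178
  f_B = e^(−7.1)·7.1^11/11! = 0.0477744
  f_C = e^(−9.7)·9.7^11/11! = 0.109819
  f_D = e^(−10.5)·10.5^11/11! = 0.117987
Prior × likelihood for each component:
  π_A·f_A = 0.30 × 0.000168178 = 5.04533e-05
  π_B·f_B = 0.21 × 0.0477744 = 0.0100326
  π_C·f_C = 0.24 × 0.109819 = 0.0263565
  π_D·f_D = 0.25 × 0.117987 = 0.0294968
Evidence: 5.04533e-05 + 0.0100326 + 0.0263565 + 0.0294968 = 0.0659364
P(Cluster C | data) ≈ 0.400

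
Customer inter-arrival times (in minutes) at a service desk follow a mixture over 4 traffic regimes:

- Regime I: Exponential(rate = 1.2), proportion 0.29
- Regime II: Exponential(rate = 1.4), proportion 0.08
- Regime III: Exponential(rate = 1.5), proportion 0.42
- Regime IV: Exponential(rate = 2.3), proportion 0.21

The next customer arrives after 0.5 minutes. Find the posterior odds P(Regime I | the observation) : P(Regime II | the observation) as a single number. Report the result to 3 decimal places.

The posterior odds equal the prior odds times the likelihood ratio: (π_i/π_j)·(f_i(x)/f_j(x)).
Component likelihoods at x = 0.5 minutes:
  L_I = 1.2·e^(−1.2·0.5) = 1.2·e^(−0.6000) = 0.658574
  L_II = 1.4·e^(−1.4·0.5) = 1.4·e^(−0.7000) = 0.695219
  L_III = 1.5·e^(−1.5·0.5) = 1.5·e^(−0.7500) = 0.70855
  L_IV = 2.3·e^(−2.3·0.5) = 2.3·e^(−1.1500) = 0.728265
0.190986 / 0.0556176 ≈ 3.434

3.434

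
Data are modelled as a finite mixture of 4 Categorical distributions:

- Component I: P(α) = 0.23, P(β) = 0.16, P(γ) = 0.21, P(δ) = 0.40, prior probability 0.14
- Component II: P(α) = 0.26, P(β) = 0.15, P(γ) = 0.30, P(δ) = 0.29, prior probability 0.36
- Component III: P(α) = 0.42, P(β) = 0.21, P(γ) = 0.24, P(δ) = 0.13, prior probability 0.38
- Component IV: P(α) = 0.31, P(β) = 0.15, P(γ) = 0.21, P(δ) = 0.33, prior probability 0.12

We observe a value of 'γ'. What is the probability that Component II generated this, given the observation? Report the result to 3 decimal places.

By Bayes' theorem, P(k | x) = π_k f_k(x) / Σ_j π_j f_j(x).
Evaluate each component's likelihood at the observed value:
  p_I = P(γ | comp) = 0.21
  p_II = P(γ | comp) = 0.30
  p_III = P(γ | comp) = 0.24
  p_IV = P(γ | comp) = 0.21
Unnormalised posteriors:
  π_I·p_I = 0.14 × 0.21 = 0.0294
  π_II·p_II = 0.36 × 0.3 = 0.108
  π_III·p_III = 0.38 × 0.24 = 0.0912
  π_IV·p_IV = 0.12 × 0.21 = 0.0252
Normaliser: 0.0294 + 0.108 + 0.0912 + 0.0252 = 0.2538
So the posterior for Component II is 0.108 / 0.2538 ≈ 0.426.

0.426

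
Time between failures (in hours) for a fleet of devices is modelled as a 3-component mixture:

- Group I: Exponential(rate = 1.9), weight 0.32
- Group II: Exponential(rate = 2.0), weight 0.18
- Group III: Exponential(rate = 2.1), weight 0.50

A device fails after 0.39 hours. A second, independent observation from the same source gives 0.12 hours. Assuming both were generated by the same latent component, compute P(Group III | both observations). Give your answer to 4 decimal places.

0.5198

P(component k | x) = π_k·f_k(x) / marginal(x), where marginal(x) = Σ_j π_j·f_j(x).
Since both observations come from the same component, the likelihood for component k is f_k(x₁)·f_k(x₂).
  L_I = [1.9·e^(−1.9·0.39) = 1.9·e^(−0.7410) = 0.90561] × [1.51264] = 1.36986
  L_II = [2.0·e^(−2.0·0.39) = 2.0·e^(−0.7800) = 0.916812] × [1.57326] = 1.44238
  L_III = [2.1·e^(−2.1·0.39) = 2.1·e^(−0.8190) = 0.925832] × [1.63221] = 1.51116
Unnormalised posteriors:
  π_I·L_I = 0.32 × 1.36986 = 0.438355
  π_II·L_II = 0.18 × 1.44238 = 0.259628
  π_III·L_III = 0.50 × 1.51116 = 0.755578
Sum: 0.438355 + 0.259628 + 0.755578 = 1.45356
P(Group III | x) ≈ 0.5198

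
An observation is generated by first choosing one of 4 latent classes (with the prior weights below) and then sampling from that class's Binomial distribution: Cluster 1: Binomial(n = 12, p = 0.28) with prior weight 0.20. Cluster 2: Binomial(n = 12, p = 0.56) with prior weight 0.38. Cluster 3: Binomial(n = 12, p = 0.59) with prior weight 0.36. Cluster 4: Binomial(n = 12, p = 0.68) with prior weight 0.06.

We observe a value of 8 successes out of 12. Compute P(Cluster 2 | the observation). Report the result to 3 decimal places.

0.433

The responsibility of component k is π_k f_k(x) divided by Σ_j π_j f_j(x).
Binomial probabilities:
  L_1 = 0.00502573
  L_2 = 0.17944
  L_3 = 0.205379
  L_4 = 0.237288
Unnormalised posteriors:
  π_1·L_1 = 0.20 × 0.00502573 = 0.00100515
  π_2·L_2 = 0.38 × 0.17944 = 0.0681873
  π_3·L_3 = 0.36 × 0.205379 = 0.0739366
  π_4·L_4 = 0.06 × 0.237288 = 0.0142373
Marginal: 0.00100515 + 0.0681873 + 0.0739366 + 0.0142373 = 0.157366
So the posterior for Cluster 2 is 0.0681873 / 0.157366 ≈ 0.433.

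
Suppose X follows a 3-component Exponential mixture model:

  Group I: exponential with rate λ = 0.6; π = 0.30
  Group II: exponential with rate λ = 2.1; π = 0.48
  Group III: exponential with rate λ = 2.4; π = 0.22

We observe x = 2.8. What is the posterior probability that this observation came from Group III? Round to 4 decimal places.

0.0172

P(component k | x) = π_k·f_k(x) / marginal(x), where marginal(x) = Σ_j π_j·f_j(x).
Exponential densities:
  L_I = 0.111824
  L_II = 0.00586905
  L_III = 0.00289569
Prior × likelihood for each component:
  π_I·L_I = 0.30 × 0.111824 = 0.0335473
  π_II·L_II = 0.48 × 0.00586905 = 0.00281714
  π_III·L_III = 0.22 × 0.00289569 = 0.000637052
Marginal: 0.0335473 + 0.00281714 + 0.000637052 = 0.0370015
So the posterior for Group III is 0.000637052 / 0.0370015 ≈ 0.0172.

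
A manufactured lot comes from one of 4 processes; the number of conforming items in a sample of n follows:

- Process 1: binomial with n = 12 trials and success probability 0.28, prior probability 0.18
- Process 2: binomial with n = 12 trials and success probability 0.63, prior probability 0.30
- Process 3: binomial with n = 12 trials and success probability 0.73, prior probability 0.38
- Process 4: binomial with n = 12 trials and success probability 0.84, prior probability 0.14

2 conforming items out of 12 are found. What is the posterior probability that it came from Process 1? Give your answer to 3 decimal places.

0.989

The responsibility of component k is P(Z=k) f_k(x) divided by Σ_j P(Z=j) f_j(x).
Binomial probabilities:
  L_1 = 0.193725
  L_2 = 0.00125963
  L_3 = 7.24148e-05
  L_4 = 5.12038e-07
Multiply by the mixture weights:
  P(Z=1)·L_1 = 0.18 × 0.193725 = 0.0348704
  P(Z=2)·L_2 = 0.30 × 0.00125963 = 0.000377888
  P(Z=3)·L_3 = 0.38 × 7.24148e-05 = 2.75176e-05
  P(Z=4)·L_4 = 0.14 × 5.12038e-07 = 7.16853e-08
Evidence: 0.0348704 + 0.000377888 + 2.75176e-05 + 7.16853e-08 = 0.0352759
So the posterior for Process 1 is 0.0348704 / 0.0352759 ≈ 0.989.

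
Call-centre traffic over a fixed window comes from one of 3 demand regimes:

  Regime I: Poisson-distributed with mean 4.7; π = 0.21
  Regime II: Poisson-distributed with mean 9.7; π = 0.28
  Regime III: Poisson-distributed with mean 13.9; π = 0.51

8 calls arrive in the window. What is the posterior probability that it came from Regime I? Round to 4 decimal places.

By Bayes' theorem, P(k | x) = w_k f_k(x) / Σ_j w_j f_j(x).
Evaluate each component's likelihood at the observed value:
  p_I = 0.0537129
  p_II = 0.119123
  p_III = 0.0317618
Weight by the priors:
  w_I·p_I = 0.21 × 0.0537129 = 0.0112797
  w_II·p_II = 0.28 × 0.119123 = 0.0333545
  w_III·p_III = 0.51 × 0.0317618 = 0.0161985
Sum: 0.0112797 + 0.0333545 + 0.0161985 = 0.0608327
So the posterior for Regime I is 0.0112797 / 0.0608327 ≈ 0.1854.

0.1854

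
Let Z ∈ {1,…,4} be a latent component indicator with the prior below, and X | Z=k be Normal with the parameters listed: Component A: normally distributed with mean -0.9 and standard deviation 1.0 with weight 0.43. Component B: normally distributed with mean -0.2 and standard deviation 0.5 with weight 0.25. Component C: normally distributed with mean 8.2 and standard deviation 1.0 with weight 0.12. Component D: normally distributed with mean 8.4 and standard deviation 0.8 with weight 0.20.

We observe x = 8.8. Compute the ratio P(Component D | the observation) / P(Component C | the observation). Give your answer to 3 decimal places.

Only the two components matter; the odds are (π_i f_i(x)) / (π_j f_j(x)).
Evaluate each component's likelihood at the observed value:
  f_A = (1/(1.0·√(2π)))·exp(−(8.8−-0.9)²/(2·1.0²)) = 0.398942·exp(-47.04500) = 1.4775e-21
  f_B = (1/(0.5·√(2π)))·exp(−(8.8−-0.2)²/(2·0.5²)) = 0.797885·exp(-162.00000) = 3.5175e-71
  f_C = (1/(1.0·√(2π)))·exp(−(8.8−8.2)²/(2·1.0²)) = 0.398942·exp(-0.18000) = 0.333225
  f_D = (1/(0.8·√(2π)))·exp(−(8.8−8.4)²/(2·0.8²)) = 0.498678·exp(-0.12500) = 0.440082
Posterior odds = (π_D·f_D) / (π_C·f_C) = (0.20·0.440082) / (0.12·0.333225) = 0.0880163 / 0.039987 ≈ 2.201

2.201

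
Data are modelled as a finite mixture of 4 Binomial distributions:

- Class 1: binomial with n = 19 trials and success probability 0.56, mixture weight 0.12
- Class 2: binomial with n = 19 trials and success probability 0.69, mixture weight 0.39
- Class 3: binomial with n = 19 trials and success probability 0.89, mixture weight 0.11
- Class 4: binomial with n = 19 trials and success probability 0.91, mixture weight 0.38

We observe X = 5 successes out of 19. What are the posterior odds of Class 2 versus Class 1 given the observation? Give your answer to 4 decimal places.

0.0685

Posterior odds = (π_i f_i(x)) / (π_j f_j(x)); the normalising sum cancels.
Component likelihoods at x = 5 successes out of 19:
  f_1 = 0.00652804
  f_2 = 0.000137662
  f_3 = 2.46577e-10
  f_4 = 1.66e-11
5.36882e-05 / 0.000783364 ≈ 0.0685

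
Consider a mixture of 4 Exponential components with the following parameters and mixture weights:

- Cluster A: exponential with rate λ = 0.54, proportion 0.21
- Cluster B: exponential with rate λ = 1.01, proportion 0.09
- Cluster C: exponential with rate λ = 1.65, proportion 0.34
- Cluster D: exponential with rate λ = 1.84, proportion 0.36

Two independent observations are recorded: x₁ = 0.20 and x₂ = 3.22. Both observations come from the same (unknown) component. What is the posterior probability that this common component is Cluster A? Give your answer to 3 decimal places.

0.534

Posterior ∝ prior × likelihood, so P(k | x) ∝ w_k f_k(x); normalise over all components.
Since both observations come from the same component, the likelihood for component k is f_k(x₁)·f_k(x₂).
  p_A = [0.484719] × [0.0948948] = 0.0459973
  p_B = [0.825266] × [0.0390759] = 0.032248
  p_C = [1.18622] × [0.00812975] = 0.00964371
  p_D = [1.2735] × [0.00491711] = 0.00626192
Unnormalised posteriors:
  w_A·p_A = 0.21 × 0.0459973 = 0.00965944
  w_B·p_B = 0.09 × 0.032248 = 0.00290232
  w_C·p_C = 0.34 × 0.00964371 = 0.00327886
  w_D·p_D = 0.36 × 0.00626192 = 0.00225429
Sum: 0.00965944 + 0.00290232 + 0.00327886 + 0.00225429 = 0.0180949
So the posterior for Cluster A is 0.00965944 / 0.0180949 ≈ 0.534.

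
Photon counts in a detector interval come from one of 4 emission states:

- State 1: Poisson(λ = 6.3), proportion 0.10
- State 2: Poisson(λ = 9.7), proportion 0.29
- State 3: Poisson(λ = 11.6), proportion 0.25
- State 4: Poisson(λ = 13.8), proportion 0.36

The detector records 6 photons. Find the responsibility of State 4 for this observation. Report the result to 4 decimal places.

0.0734

The responsibility of component k is π_k f_k(x) divided by Σ_j π_j f_j(x).
Component likelihoods at x = 6 photons:
  L_1 = e^(−6.3)·6.3^6/6! = 0.159461
  L_2 = e^(−9.7)·9.7^6/6! = 0.0708992
  L_3 = e^(−11.6)·11.6^6/6! = 0.031017
  L_4 = e^(−13.8)·13.8^6/6! = 0.00974267
Unnormalised posteriors:
  π_1·L_1 = 0.10 × 0.159461 = 0.0159461
  π_2·L_2 = 0.29 × 0.0708992 = 0.0205608
  π_3·L_3 = 0.25 × 0.031017 = 0.00775424
  π_4·L_4 = 0.36 × 0.00974267 = 0.00350736
Normaliser: 0.0159461 + 0.0205608 + 0.00775424 + 0.00350736 = 0.0477685
P(State 4 | the observation) ≈ 0.0734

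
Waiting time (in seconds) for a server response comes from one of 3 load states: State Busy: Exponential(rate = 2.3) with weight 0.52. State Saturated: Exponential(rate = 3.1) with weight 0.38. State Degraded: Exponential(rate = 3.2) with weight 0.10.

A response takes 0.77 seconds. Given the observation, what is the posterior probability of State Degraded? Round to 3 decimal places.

By Bayes' theorem, P(k | x) = P(Z=k) f_k(x) / Σ_j P(Z=j) f_j(x).
Component likelihoods at x = 0.77 seconds:
  p_Busy = 0.391374
  p_Saturated = 0.284905
  p_Degraded = 0.2723
Unnormalised posteriors:
  P(Z=Busy)·p_Busy = 0.52 × 0.391374 = 0.203515
  P(Z=Saturated)·p_Saturated = 0.38 × 0.284905 = 0.108264
  P(Z=Degraded)·p_Degraded = 0.10 × 0.2723 = 0.02723
Evidence: 0.203515 + 0.108264 + 0.02723 = 0.339009
Responsibility of State Degraded: 0.02723 / 0.339009 ≈ 0.080

0.080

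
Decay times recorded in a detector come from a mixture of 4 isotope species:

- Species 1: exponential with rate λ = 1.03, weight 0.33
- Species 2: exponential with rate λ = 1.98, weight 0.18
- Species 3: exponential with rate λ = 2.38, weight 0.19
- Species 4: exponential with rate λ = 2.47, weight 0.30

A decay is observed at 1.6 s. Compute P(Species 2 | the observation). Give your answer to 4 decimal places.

0.1433

The responsibility of component k is π_k f_k(x) divided by Σ_j π_j f_j(x).
Evaluate each component's likelihood at the observed value:
  p_1 = 1.03·e^(−1.03·1.6) = 1.03·e^(−1.6480) = 0.198207
  p_2 = 1.98·e^(−1.98·1.6) = 1.98·e^(−3.1680) = 0.0833336
  p_3 = 2.38·e^(−2.38·1.6) = 2.38·e^(−3.8080) = 0.0528182
  p_4 = 2.47·e^(−2.47·1.6) = 2.47·e^(−3.9520) = 0.0474641
Prior × likelihood for each component:
  π_1·p_1 = 0.33 × 0.198207 = 0.0654085
  π_2·p_2 = 0.18 × 0.0833336 = 0.0150001
  π_3·p_3 = 0.19 × 0.0528182 = 0.0100355
  π_4·p_4 = 0.30 × 0.0474641 = 0.0142392
Sum: 0.0654085 + 0.0150001 + 0.0100355 + 0.0142392 = 0.104683
So the posterior for Species 2 is 0.0150001 / 0.104683 ≈ 0.1433.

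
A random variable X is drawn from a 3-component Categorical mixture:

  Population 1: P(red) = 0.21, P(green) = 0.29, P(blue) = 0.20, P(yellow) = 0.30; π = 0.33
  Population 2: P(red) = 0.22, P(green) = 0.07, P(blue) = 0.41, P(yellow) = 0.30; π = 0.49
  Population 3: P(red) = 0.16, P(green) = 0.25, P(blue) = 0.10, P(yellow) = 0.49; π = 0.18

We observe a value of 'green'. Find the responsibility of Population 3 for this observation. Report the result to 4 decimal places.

P(component k | x) = P(Z=k)·f_k(x) / marginal(x), where marginal(x) = Σ_j P(Z=j)·f_j(x).
Evaluate each component's likelihood at the observed value:
  p_1 = P(green | comp) = 0.29
  p_2 = P(green | comp) = 0.07
  p_3 = P(green | comp) = 0.25
Weight by the priors:
  P(Z=1)·p_1 = 0.33 × 0.29 = 0.0957
  P(Z=2)·p_2 = 0.49 × 0.07 = 0.0343
  P(Z=3)·p_3 = 0.18 × 0.25 = 0.045
Normaliser: 0.0957 + 0.0343 + 0.045 = 0.175
So the posterior for Population 3 is 0.045 / 0.175 ≈ 0.2571.

0.2571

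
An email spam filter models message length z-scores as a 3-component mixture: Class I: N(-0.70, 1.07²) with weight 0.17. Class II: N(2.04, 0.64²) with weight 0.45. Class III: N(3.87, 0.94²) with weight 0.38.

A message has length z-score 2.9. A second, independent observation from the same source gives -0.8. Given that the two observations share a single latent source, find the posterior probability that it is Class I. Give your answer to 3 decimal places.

0.954

Apply Bayes' rule: the posterior for each component is proportional to its prior times its likelihood at x.
Since both observations come from the same component, the likelihood for component k is f_k(x₁)·f_k(x₂).
  L_I = [0.00129858] × [0.371219] = 0.000482059
  L_II = [0.252717] × [3.30214e-05] = 8.34508e-06
  L_III = [0.249203] × [1.85431e-06] = 4.621e-07
Multiply by the mixture weights:
  π_I·L_I = 0.17 × 0.000482059 = 8.195e-05
  π_II·L_II = 0.45 × 8.34508e-06 = 3.75529e-06
  π_III·L_III = 0.38 × 4.621e-07 = 1.75598e-07
Sum: 8.195e-05 + 3.75529e-06 + 1.75598e-07 = 8.58809e-05
P(Class I | x₁, x₂) = 8.195e-05 / 8.58809e-05 ≈ 0.954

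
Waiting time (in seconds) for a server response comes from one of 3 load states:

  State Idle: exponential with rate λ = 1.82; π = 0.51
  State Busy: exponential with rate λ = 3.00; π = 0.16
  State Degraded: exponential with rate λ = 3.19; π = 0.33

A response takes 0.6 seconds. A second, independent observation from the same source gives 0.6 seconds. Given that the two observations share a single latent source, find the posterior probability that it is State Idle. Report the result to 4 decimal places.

P(component k | x) = π_k·f_k(x) / marginal(x), where marginal(x) = Σ_j π_j·f_j(x).
Since both observations come from the same component, the likelihood for component k is f_k(x₁)·f_k(x₂).
  L_Idle = [0.610691] × [0.610691] = 0.372944
  L_Busy = [0.495897] × [0.495897] = 0.245914
  L_Degraded = [0.470491] × [0.470491] = 0.221362
Multiply by the mixture weights:
  π_Idle·L_Idle = 0.51 × 0.372944 = 0.190201
  π_Busy·L_Busy = 0.16 × 0.245914 = 0.0393462
  π_Degraded·L_Degraded = 0.33 × 0.221362 = 0.0730493
Evidence: 0.190201 + 0.0393462 + 0.0730493 = 0.302597
P(State Idle | x₁, x₂) ≈ 0.6286

0.6286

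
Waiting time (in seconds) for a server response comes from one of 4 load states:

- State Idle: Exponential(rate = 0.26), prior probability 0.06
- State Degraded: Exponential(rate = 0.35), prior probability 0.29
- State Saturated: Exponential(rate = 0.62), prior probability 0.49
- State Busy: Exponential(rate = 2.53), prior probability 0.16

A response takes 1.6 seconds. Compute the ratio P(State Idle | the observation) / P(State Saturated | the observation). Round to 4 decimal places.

Only the two components matter; the odds are (π_i f_i(x)) / (π_j f_j(x)).
Exponential densities:
  f_Idle = 0.26·e^(−0.26·1.6) = 0.26·e^(−0.4160) = 0.171517
  f_Degraded = 0.35·e^(−0.35·1.6) = 0.35·e^(−0.5600) = 0.199923
  f_Saturated = 0.62·e^(−0.62·1.6) = 0.62·e^(−0.9920) = 0.229917
  f_Busy = 2.53·e^(−2.53·1.6) = 2.53·e^(−4.0480) = 0.0441669
0.010291 / 0.112659 ≈ 0.0913

0.0913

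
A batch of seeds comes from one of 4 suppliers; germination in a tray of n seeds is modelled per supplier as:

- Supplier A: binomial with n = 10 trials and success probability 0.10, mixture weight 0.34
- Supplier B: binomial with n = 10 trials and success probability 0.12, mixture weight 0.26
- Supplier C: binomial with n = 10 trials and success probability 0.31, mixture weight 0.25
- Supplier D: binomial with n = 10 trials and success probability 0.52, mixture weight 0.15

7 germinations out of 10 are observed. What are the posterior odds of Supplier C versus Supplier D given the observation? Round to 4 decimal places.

Posterior odds = (w_i f_i(x)) / (w_j f_j(x)); the normalising sum cancels.
Evaluate each component's likelihood at the observed value:
  L_A = C(10,7)·0.10^7·0.90^3 = 120·1e-07·0.729 = 8.748e-06
  L_B = C(10,7)·0.12^7·0.88^3 = 120·3.58318e-07·0.681472 = 2.9302e-05
  L_C = C(10,7)·0.31^7·0.69^3 = 120·0.000275126·0.328509 = 0.0108458
  L_D = C(10,7)·0.52^7·0.48^3 = 120·0.0102807·0.110592 = 0.136436
0.00271144 / 0.0204654 ≈ 0.1325

0.1325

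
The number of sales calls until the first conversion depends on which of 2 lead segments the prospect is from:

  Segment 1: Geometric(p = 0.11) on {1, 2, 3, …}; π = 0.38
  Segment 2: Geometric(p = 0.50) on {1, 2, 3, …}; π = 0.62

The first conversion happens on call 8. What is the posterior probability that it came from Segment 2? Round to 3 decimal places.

Posterior ∝ prior × likelihood, so P(k | x) ∝ π_k f_k(x); normalise over all components.
Geometric probabilities:
  f_1 = 0.11·(1−0.11)^7 = 0.11·0.442313 = 0.0486545
  f_2 = 0.50·(1−0.50)^7 = 0.50·0.0078125 = 0.00390625
Unnormalised posteriors:
  π_1·f_1 = 0.38 × 0.0486545 = 0.0184887
  π_2·f_2 = 0.62 × 0.00390625 = 0.00242187
Marginal: 0.0184887 + 0.00242187 = 0.0209106
Responsibility of Segment 2: 0.00242187 / 0.0209106 ≈ 0.116

0.116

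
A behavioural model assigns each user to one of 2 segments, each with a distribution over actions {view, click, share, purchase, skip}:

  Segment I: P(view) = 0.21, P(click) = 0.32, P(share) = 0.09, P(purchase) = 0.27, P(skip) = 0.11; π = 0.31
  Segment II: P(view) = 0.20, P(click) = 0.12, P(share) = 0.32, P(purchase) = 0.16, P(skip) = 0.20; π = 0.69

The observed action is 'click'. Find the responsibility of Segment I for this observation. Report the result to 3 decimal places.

Apply Bayes' rule: the posterior for each component is proportional to its prior times its likelihood at x.
Evaluate each component's likelihood at the observed value:
  p_I = P(click | comp) = 0.32
  p_II = P(click | comp) = 0.12
Weight by the priors:
  π_I·p_I = 0.31 × 0.32 = 0.0992
  π_II·p_II = 0.69 × 0.12 = 0.0828
Marginal: 0.0992 + 0.0828 = 0.182
P(Segment I | x) = 0.0992 / 0.182 ≈ 0.545

0.545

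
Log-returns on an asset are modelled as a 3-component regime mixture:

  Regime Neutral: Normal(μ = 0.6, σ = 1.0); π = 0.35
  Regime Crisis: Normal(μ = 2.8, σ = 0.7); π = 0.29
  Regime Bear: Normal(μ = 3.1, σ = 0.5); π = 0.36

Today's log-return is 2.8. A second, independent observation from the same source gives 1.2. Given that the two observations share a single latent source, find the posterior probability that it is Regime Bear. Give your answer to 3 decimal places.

Posterior ∝ prior × likelihood, so P(k | x) ∝ w_k f_k(x); normalise over all components.
Since both observations come from the same component, the likelihood for component k is f_k(x₁)·f_k(x₂).
  L_Neutral = [(1/(1.0·√(2π)))·exp(−(2.8−0.6)²/(2·1.0²)) = 0.398942·exp(-2.42000) = 0.0354746] × [0.333225] = 0.011821
  L_Crisis = [(1/(0.7·√(2π)))·exp(−(2.8−2.8)²/(2·0.7²)) = 0.569918·exp(-0.00000) = 0.569918] × [0.0418147] = 0.0238309
  L_Bear = [(1/(0.5·√(2π)))·exp(−(2.8−3.1)²/(2·0.5²)) = 0.797885·exp(-0.18000) = 0.666449] × [0.000583894] = 0.000389136
Weight by the priors:
  w_Neutral·L_Neutral = 0.35 × 0.011821 = 0.00413735
  w_Crisis·L_Crisis = 0.29 × 0.0238309 = 0.00691096
  w_Bear·L_Bear = 0.36 × 0.000389136 = 0.000140089
Normaliser: 0.00413735 + 0.00691096 + 0.000140089 = 0.0111884
P(Regime Bear | x₁, x₂) ≈ 0.013

0.013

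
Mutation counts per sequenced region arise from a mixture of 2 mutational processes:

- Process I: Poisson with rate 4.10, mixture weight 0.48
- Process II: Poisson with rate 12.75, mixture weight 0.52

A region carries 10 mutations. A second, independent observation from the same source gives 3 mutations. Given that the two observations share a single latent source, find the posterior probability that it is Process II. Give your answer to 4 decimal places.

Apply Bayes' rule: the posterior for each component is proportional to its prior times its likelihood at x.
Since both observations come from the same component, the likelihood for component k is f_k(x₁)·f_k(x₂).
  L_I = [0.00613011] × [0.190368] = 0.00116697
  L_II = [0.0907996] × [0.00100259] = 9.10351e-05
Weight by the priors:
  π_I·L_I = 0.48 × 0.00116697 = 0.000560147
  π_II·L_II = 0.52 × 9.10351e-05 = 4.73382e-05
Denominator: 0.000560147 + 4.73382e-05 = 0.000607486
So the posterior for Process II is 4.73382e-05 / 0.000607486 ≈ 0.0779.

0.0779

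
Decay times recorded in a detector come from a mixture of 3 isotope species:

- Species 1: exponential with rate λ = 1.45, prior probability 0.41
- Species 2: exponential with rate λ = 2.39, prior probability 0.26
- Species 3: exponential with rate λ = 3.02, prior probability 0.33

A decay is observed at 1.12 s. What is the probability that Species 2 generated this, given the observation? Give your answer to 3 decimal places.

Apply Bayes' rule: the posterior for each component is proportional to its prior times its likelihood at x.
Component likelihoods at x = 1.12 s:
  p_1 = 1.45·e^(−1.45·1.12) = 1.45·e^(−1.6240) = 0.285808
  p_2 = 2.39·e^(−2.39·1.12) = 2.39·e^(−2.6768) = 0.164391
  p_3 = 3.02·e^(−3.02·1.12) = 3.02·e^(−3.3824) = 0.102577
Unnormalised posteriors:
  π_1·p_1 = 0.41 × 0.285808 = 0.117181
  π_2·p_2 = 0.26 × 0.164391 = 0.0427417
  π_3·p_3 = 0.33 × 0.102577 = 0.0338504
Denominator: 0.117181 + 0.0427417 + 0.0338504 = 0.193773
Responsibility of Species 2: 0.0427417 / 0.193773 ≈ 0.221

0.221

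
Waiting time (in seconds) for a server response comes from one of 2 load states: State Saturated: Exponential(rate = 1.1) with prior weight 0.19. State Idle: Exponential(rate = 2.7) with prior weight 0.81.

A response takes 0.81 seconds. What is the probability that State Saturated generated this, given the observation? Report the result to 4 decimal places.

0.2589

Apply Bayes' rule: the posterior for each component is proportional to its prior times its likelihood at x.
Component likelihoods at x = 0.81 seconds:
  f_Saturated = 1.1·e^(−1.1·0.81) = 1.1·e^(−0.8910) = 0.45127
  f_Idle = 2.7·e^(−2.7·0.81) = 2.7·e^(−2.1870) = 0.303083
Multiply by the mixture weights:
  π_Saturated·f_Saturated = 0.19 × 0.45127 = 0.0857413
  π_Idle·f_Idle = 0.81 × 0.303083 = 0.245497
Sum: 0.0857413 + 0.245497 = 0.331239
P(State Saturated | 0.81 seconds) = 0.0857413 / 0.331239 ≈ 0.2589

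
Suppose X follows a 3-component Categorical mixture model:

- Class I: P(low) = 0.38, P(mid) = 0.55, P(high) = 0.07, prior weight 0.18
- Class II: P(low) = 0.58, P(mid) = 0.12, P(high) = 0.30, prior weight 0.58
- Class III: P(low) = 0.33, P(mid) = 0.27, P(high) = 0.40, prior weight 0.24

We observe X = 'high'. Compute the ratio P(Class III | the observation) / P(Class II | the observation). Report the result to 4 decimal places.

Since P(k|x) ∝ P(Z=k) f_k(x), the posterior odds are P(Z=i) f_i(x) / (P(Z=j) f_j(x)).
Categorical probabilities:
  p_I = P(high | comp) = 0.07
  p_II = P(high | comp) = 0.30
  p_III = P(high | comp) = 0.40
Odds = (0.24/0.58) × (0.4/0.3) = 0.413793 × 1.33333 ≈ 0.5517

0.5517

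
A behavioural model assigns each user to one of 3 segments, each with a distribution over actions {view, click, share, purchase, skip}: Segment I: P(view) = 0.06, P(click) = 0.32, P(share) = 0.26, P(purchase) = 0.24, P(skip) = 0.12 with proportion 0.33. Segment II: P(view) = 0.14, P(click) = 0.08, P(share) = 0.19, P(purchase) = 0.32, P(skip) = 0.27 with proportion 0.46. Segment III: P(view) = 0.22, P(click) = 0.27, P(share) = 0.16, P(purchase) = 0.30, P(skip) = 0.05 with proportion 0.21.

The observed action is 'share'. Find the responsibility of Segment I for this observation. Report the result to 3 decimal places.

P(component k | x) = w_k·f_k(x) / marginal(x), where marginal(x) = Σ_j w_j·f_j(x).
Evaluate each component's likelihood at the observed value:
  L_I = 0.26
  L_II = 0.19
  L_III = 0.16
Unnormalised posteriors:
  w_I·L_I = 0.33 × 0.26 = 0.0858
  w_II·L_II = 0.46 × 0.19 = 0.0874
  w_III·L_III = 0.21 × 0.16 = 0.0336
Denominator: 0.0858 + 0.0874 + 0.0336 = 0.2068
P(Segment I | x) ≈ 0.415

0.415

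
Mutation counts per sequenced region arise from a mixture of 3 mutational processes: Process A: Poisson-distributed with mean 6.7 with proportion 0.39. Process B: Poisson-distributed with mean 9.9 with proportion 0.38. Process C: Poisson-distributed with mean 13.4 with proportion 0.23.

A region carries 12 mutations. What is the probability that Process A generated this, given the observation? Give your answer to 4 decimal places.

P(component k | x) = π_k·f_k(x) / marginal(x), where marginal(x) = Σ_j π_j·f_j(x).
Component likelihoods at x = 12 mutations:
  p_A = 0.0210275
  p_B = 0.0928475
  p_C = 0.106017
Weight by the priors:
  π_A·p_A = 0.39 × 0.0210275 = 0.00820072
  π_B·p_B = 0.38 × 0.0928475 = 0.035282
  π_C·p_C = 0.23 × 0.106017 = 0.0243839
Sum: 0.00820072 + 0.035282 + 0.0243839 = 0.0678666
So the posterior for Process A is 0.00820072 / 0.0678666 ≈ 0.1208.

0.1208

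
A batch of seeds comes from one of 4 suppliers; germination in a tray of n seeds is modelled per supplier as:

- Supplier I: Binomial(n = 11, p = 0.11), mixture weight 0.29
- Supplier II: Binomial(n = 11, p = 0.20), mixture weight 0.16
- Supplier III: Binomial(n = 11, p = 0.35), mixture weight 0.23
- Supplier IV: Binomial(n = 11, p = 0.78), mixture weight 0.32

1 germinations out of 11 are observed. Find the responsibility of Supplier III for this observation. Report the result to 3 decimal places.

The responsibility of component k is w_k f_k(x) divided by Σ_j w_j f_j(x).
Binomial probabilities:
  f_I = C(11,1)·0.11^1·0.89^10 = 11·0.11·0.311817 = 0.377299
  f_II = C(11,1)·0.20^1·0.80^10 = 11·0.2·0.107374 = 0.236223
  f_III = C(11,1)·0.35^1·0.65^10 = 11·0.35·0.0134627 = 0.0518316
  f_IV = C(11,1)·0.78^1·0.22^10 = 11·0.78·2.65599e-07 = 2.27884e-06
Prior × likelihood for each component:
  w_I·f_I = 0.29 × 0.377299 = 0.109417
  w_II·f_II = 0.16 × 0.236223 = 0.0377957
  w_III·f_III = 0.23 × 0.0518316 = 0.0119213
  w_IV·f_IV = 0.32 × 2.27884e-06 = 7.29229e-07
Normaliser: 0.109417 + 0.0377957 + 0.0119213 + 7.29229e-07 = 0.159134
P(Supplier III | the observation) = 0.0119213 / 0.159134 ≈ 0.075

0.075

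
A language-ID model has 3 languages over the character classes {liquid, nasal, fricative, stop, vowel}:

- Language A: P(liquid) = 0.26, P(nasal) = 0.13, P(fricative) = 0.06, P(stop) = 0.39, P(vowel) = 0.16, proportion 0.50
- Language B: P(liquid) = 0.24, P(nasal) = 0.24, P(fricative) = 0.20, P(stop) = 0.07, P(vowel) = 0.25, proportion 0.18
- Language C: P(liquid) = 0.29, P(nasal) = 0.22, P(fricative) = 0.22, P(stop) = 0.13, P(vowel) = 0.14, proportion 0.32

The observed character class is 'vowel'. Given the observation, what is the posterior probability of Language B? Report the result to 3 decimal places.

0.265

By Bayes' theorem, P(k | x) = w_k f_k(x) / Σ_j w_j f_j(x).
Evaluate each component's likelihood at the observed value:
  f_A = 0.16
  f_B = 0.25
  f_C = 0.14
Multiply by the mixture weights:
  w_A·f_A = 0.50 × 0.16 = 0.08
  w_B·f_B = 0.18 × 0.25 = 0.045
  w_C·f_C = 0.32 × 0.14 = 0.0448
Normaliser: 0.08 + 0.045 + 0.0448 = 0.1698
So the posterior for Language B is 0.045 / 0.1698 ≈ 0.265.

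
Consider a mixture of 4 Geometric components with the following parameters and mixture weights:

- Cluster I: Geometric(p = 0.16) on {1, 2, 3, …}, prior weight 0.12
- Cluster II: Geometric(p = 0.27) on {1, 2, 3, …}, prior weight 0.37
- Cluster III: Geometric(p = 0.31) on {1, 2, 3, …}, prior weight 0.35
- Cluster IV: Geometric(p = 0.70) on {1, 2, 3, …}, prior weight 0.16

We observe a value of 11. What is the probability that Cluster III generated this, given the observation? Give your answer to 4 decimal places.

0.2575

Apply Bayes' rule: the posterior for each component is proportional to its prior times its likelihood at x.
Evaluate each component's likelihood at the observed value:
  p_I = 0.16·(1−0.16)^10 = 0.16·0.174901 = 0.0279842
  p_II = 0.27·(1−0.27)^10 = 0.27·0.0429763 = 0.0116036
  p_III = 0.31·(1−0.31)^10 = 0.31·0.0244619 = 0.0075832
  p_IV = 0.70·(1−0.70)^10 = 0.70·5.9049e-06 = 4.13343e-06
Multiply by the mixture weights:
  P(Z=I)·p_I = 0.12 × 0.0279842 = 0.0033581
  P(Z=II)·p_II = 0.37 × 0.0116036 = 0.00429333
  P(Z=III)·p_III = 0.35 × 0.0075832 = 0.00265412
  P(Z=IV)·p_IV = 0.16 × 4.13343e-06 = 6.61349e-07
Sum: 0.0033581 + 0.00429333 + 0.00265412 + 6.61349e-07 = 0.0103062
P(Cluster III | x) ≈ 0.2575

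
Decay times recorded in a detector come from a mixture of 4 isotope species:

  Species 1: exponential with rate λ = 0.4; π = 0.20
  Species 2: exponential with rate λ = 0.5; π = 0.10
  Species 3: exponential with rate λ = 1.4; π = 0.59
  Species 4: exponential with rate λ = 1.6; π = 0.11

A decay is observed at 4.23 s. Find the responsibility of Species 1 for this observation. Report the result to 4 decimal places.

Apply Bayes' rule: the posterior for each component is proportional to its prior times its likelihood at x.
Exponential densities:
  f_1 = 0.0736603
  f_2 = 0.0603166
  f_3 = 0.00375177
  f_4 = 0.00183999
Weight by the priors:
  π_1·f_1 = 0.20 × 0.0736603 = 0.0147321
  π_2·f_2 = 0.10 × 0.0603166 = 0.00603166
  π_3·f_3 = 0.59 × 0.00375177 = 0.00221354
  π_4·f_4 = 0.11 × 0.00183999 = 0.000202399
Marginal: 0.0147321 + 0.00603166 + 0.00221354 + 0.000202399 = 0.0231797
P(Species 1 | the observation) = 0.0147321 / 0.0231797 ≈ 0.6356

0.6356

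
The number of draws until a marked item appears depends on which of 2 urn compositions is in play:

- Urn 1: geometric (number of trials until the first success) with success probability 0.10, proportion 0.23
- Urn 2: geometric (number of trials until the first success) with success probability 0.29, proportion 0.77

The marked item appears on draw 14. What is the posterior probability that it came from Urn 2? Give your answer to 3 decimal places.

0.308

P(component k | x) = P(Z=k)·f_k(x) / marginal(x), where marginal(x) = Σ_j P(Z=j)·f_j(x).
Component likelihoods at x = 14:
  L_1 = 0.0254187
  L_2 = 0.00337875
Weight by the priors:
  P(Z=1)·L_1 = 0.23 × 0.0254187 = 0.00584629
  P(Z=2)·L_2 = 0.77 × 0.00337875 = 0.00260164
Evidence: 0.00584629 + 0.00260164 = 0.00844793
P(Urn 2 | 14) ≈ 0.308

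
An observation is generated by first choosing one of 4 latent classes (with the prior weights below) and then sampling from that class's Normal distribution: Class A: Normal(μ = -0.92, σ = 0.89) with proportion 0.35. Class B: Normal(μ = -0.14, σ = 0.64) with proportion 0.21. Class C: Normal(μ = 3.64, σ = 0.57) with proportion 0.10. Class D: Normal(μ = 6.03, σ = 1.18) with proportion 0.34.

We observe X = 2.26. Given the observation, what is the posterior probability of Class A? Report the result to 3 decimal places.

0.055

Posterior ∝ prior × likelihood, so P(k | x) ∝ π_k f_k(x); normalise over all components.
Component likelihoods at x = 2.26:
  L_A = 0.000757347
  L_B = 0.000550931
  L_C = 0.0373446
  L_D = 0.00205353
Prior × likelihood for each component:
  π_A·L_A = 0.35 × 0.000757347 = 0.000265071
  π_B·L_B = 0.21 × 0.000550931 = 0.000115695
  π_C·L_C = 0.10 × 0.0373446 = 0.00373446
  π_D·L_D = 0.34 × 0.00205353 = 0.0006982
Sum: 0.000265071 + 0.000115695 + 0.00373446 + 0.0006982 = 0.00481342
P(Class A | the observation) ≈ 0.055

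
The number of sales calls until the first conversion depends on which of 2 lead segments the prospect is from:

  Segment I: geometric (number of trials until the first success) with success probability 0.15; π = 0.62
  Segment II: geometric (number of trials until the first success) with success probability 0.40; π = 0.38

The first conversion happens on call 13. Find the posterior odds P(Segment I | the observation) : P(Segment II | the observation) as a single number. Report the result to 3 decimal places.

39.981

Posterior odds = (P(Z=i) f_i(x)) / (P(Z=j) f_j(x)); the normalising sum cancels.
Evaluate each component's likelihood at the observed value:
  p_I = 0.0213363
  p_II = 0.000870713
Odds = (0.62/0.38) × (0.0213363/0.000870713) = 1.63158 × 24.5044 ≈ 39.981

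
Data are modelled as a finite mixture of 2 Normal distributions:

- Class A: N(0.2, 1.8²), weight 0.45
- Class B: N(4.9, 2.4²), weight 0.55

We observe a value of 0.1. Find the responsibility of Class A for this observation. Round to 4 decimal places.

Apply Bayes' rule: the posterior for each component is proportional to its prior times its likelihood at x.
Evaluate each component's likelihood at the observed value:
  L_A = 0.221293
  L_B = 0.0224962
Multiply by the mixture weights:
  P(Z=A)·L_A = 0.45 × 0.221293 = 0.0995818
  P(Z=B)·L_B = 0.55 × 0.0224962 = 0.0123729
Denominator: 0.0995818 + 0.0123729 = 0.111955
So the posterior for Class A is 0.0995818 / 0.111955 ≈ 0.8895.

0.8895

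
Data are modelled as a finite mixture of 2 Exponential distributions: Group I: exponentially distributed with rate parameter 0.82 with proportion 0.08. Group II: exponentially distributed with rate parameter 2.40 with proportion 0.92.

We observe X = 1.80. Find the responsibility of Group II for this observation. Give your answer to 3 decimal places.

0.662

Apply Bayes' rule: the posterior for each component is proportional to its prior times its likelihood at x.
Evaluate each component's likelihood at the observed value:
  f_I = 0.82·e^(−0.82·1.80) = 0.82·e^(−1.4760) = 0.187411
  f_II = 2.40·e^(−2.40·1.80) = 2.40·e^(−4.3200) = 0.0319197
Unnormalised posteriors:
  w_I·f_I = 0.08 × 0.187411 = 0.0149929
  w_II·f_II = 0.92 × 0.0319197 = 0.0293661
Normaliser: 0.0149929 + 0.0293661 = 0.044359
So the posterior for Group II is 0.0293661 / 0.044359 ≈ 0.662.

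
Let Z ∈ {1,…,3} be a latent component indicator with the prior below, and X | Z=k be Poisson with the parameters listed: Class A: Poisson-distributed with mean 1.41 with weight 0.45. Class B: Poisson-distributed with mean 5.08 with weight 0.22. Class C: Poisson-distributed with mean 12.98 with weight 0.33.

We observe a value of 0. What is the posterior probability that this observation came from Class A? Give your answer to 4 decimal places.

0.9877

By Bayes' theorem, P(k | x) = π_k f_k(x) / Σ_j π_j f_j(x).
Evaluate each component's likelihood at the observed value:
  L_A = e^(−1.41)·1.41^0/0! = 0.244143
  L_B = e^(−5.08)·5.08^0/0! = 0.00621991
  L_C = e^(−12.98)·12.98^0/0! = 2.30599e-06
Prior × likelihood for each component:
  π_A·L_A = 0.45 × 0.244143 = 0.109864
  π_B·L_B = 0.22 × 0.00621991 = 0.00136838
  π_C·L_C = 0.33 × 2.30599e-06 = 7.60977e-07
Normaliser: 0.109864 + 0.00136838 + 7.60977e-07 = 0.111234
P(Class A | the observation) ≈ 0.9877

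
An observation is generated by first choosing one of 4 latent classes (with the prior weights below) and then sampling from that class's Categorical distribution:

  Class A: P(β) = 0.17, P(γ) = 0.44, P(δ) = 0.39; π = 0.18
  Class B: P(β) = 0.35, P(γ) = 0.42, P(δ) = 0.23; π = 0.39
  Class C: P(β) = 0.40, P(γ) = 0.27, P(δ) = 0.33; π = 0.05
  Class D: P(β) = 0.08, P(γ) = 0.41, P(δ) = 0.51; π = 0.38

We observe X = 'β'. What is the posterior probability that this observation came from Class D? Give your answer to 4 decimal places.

The responsibility of component k is π_k f_k(x) divided by Σ_j π_j f_j(x).
Component likelihoods at x = 'β':
  L_A = P(β | comp) = 0.17
  L_B = P(β | comp) = 0.35
  L_C = P(β | comp) = 0.40
  L_D = P(β | comp) = 0.08
Prior × likelihood for each component:
  π_A·L_A = 0.18 × 0.17 = 0.0306
  π_B·L_B = 0.39 × 0.35 = 0.1365
  π_C·L_C = 0.05 × 0.4 = 0.02
  π_D·L_D = 0.38 × 0.08 = 0.0304
Marginal: 0.0306 + 0.1365 + 0.02 + 0.0304 = 0.2175
Responsibility of Class D: 0.0304 / 0.2175 ≈ 0.1398

0.1398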